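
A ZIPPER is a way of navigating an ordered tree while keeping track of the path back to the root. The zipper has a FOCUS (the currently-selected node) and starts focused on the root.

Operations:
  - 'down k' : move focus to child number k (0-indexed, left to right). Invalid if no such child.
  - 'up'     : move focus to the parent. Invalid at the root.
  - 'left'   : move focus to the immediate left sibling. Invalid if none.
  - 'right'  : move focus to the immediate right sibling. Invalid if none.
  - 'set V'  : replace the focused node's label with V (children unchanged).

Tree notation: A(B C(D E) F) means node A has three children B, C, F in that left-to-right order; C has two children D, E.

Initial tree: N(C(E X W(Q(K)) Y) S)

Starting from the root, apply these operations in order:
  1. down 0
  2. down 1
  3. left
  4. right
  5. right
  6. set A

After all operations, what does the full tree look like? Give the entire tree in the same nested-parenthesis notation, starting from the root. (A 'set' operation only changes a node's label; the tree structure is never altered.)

Answer: N(C(E X A(Q(K)) Y) S)

Derivation:
Step 1 (down 0): focus=C path=0 depth=1 children=['E', 'X', 'W', 'Y'] left=[] right=['S'] parent=N
Step 2 (down 1): focus=X path=0/1 depth=2 children=[] left=['E'] right=['W', 'Y'] parent=C
Step 3 (left): focus=E path=0/0 depth=2 children=[] left=[] right=['X', 'W', 'Y'] parent=C
Step 4 (right): focus=X path=0/1 depth=2 children=[] left=['E'] right=['W', 'Y'] parent=C
Step 5 (right): focus=W path=0/2 depth=2 children=['Q'] left=['E', 'X'] right=['Y'] parent=C
Step 6 (set A): focus=A path=0/2 depth=2 children=['Q'] left=['E', 'X'] right=['Y'] parent=C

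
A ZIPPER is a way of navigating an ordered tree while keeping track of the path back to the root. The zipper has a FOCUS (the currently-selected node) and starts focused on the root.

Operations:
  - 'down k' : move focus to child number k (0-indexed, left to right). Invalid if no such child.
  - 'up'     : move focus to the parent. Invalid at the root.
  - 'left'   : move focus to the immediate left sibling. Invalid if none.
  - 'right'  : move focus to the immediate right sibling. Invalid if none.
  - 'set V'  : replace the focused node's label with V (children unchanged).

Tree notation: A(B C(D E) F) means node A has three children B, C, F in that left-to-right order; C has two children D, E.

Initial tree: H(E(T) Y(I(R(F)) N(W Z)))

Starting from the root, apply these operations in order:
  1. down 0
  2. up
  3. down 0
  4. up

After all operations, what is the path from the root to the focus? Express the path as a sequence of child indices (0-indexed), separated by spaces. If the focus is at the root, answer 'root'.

Step 1 (down 0): focus=E path=0 depth=1 children=['T'] left=[] right=['Y'] parent=H
Step 2 (up): focus=H path=root depth=0 children=['E', 'Y'] (at root)
Step 3 (down 0): focus=E path=0 depth=1 children=['T'] left=[] right=['Y'] parent=H
Step 4 (up): focus=H path=root depth=0 children=['E', 'Y'] (at root)

Answer: root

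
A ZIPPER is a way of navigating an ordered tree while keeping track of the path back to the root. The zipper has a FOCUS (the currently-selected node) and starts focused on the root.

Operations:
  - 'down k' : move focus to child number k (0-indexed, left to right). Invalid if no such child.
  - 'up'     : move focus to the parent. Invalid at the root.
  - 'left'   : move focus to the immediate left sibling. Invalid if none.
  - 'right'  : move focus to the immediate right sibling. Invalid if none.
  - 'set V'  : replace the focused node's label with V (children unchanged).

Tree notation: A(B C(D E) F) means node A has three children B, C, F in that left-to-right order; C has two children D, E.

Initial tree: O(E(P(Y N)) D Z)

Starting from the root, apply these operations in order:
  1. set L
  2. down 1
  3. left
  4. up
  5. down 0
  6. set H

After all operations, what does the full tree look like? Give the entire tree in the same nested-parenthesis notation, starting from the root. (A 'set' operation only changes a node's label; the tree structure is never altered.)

Answer: L(H(P(Y N)) D Z)

Derivation:
Step 1 (set L): focus=L path=root depth=0 children=['E', 'D', 'Z'] (at root)
Step 2 (down 1): focus=D path=1 depth=1 children=[] left=['E'] right=['Z'] parent=L
Step 3 (left): focus=E path=0 depth=1 children=['P'] left=[] right=['D', 'Z'] parent=L
Step 4 (up): focus=L path=root depth=0 children=['E', 'D', 'Z'] (at root)
Step 5 (down 0): focus=E path=0 depth=1 children=['P'] left=[] right=['D', 'Z'] parent=L
Step 6 (set H): focus=H path=0 depth=1 children=['P'] left=[] right=['D', 'Z'] parent=L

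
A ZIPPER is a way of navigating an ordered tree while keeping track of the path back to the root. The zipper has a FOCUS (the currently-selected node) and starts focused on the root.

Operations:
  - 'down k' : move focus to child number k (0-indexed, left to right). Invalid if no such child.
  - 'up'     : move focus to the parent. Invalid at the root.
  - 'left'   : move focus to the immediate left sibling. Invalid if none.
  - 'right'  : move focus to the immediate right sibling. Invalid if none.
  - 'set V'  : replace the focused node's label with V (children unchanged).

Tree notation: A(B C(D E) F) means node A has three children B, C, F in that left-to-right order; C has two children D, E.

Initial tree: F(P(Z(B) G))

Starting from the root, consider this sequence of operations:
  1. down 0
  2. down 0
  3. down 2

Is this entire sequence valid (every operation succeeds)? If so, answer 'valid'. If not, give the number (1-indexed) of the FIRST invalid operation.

Step 1 (down 0): focus=P path=0 depth=1 children=['Z', 'G'] left=[] right=[] parent=F
Step 2 (down 0): focus=Z path=0/0 depth=2 children=['B'] left=[] right=['G'] parent=P
Step 3 (down 2): INVALID

Answer: 3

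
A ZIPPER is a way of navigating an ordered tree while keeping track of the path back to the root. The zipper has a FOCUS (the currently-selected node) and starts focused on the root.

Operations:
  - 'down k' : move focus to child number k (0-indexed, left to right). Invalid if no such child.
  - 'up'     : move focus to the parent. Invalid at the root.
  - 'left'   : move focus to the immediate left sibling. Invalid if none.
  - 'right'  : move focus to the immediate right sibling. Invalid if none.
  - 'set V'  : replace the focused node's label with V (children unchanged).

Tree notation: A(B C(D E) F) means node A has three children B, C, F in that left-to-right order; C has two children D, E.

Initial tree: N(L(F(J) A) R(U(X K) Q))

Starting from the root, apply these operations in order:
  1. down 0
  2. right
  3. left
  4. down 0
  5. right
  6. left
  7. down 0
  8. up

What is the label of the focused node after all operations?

Step 1 (down 0): focus=L path=0 depth=1 children=['F', 'A'] left=[] right=['R'] parent=N
Step 2 (right): focus=R path=1 depth=1 children=['U', 'Q'] left=['L'] right=[] parent=N
Step 3 (left): focus=L path=0 depth=1 children=['F', 'A'] left=[] right=['R'] parent=N
Step 4 (down 0): focus=F path=0/0 depth=2 children=['J'] left=[] right=['A'] parent=L
Step 5 (right): focus=A path=0/1 depth=2 children=[] left=['F'] right=[] parent=L
Step 6 (left): focus=F path=0/0 depth=2 children=['J'] left=[] right=['A'] parent=L
Step 7 (down 0): focus=J path=0/0/0 depth=3 children=[] left=[] right=[] parent=F
Step 8 (up): focus=F path=0/0 depth=2 children=['J'] left=[] right=['A'] parent=L

Answer: F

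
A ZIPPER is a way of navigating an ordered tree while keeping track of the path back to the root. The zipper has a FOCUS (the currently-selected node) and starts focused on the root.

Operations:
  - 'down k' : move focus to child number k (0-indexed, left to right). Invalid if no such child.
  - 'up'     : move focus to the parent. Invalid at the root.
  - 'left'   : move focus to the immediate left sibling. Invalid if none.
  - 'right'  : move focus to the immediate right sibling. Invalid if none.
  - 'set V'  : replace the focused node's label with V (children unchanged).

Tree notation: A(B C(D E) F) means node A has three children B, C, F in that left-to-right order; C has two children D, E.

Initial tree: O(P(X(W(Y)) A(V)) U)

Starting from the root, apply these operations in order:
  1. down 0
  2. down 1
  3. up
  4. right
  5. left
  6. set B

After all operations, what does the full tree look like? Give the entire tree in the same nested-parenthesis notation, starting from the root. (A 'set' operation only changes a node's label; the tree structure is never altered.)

Step 1 (down 0): focus=P path=0 depth=1 children=['X', 'A'] left=[] right=['U'] parent=O
Step 2 (down 1): focus=A path=0/1 depth=2 children=['V'] left=['X'] right=[] parent=P
Step 3 (up): focus=P path=0 depth=1 children=['X', 'A'] left=[] right=['U'] parent=O
Step 4 (right): focus=U path=1 depth=1 children=[] left=['P'] right=[] parent=O
Step 5 (left): focus=P path=0 depth=1 children=['X', 'A'] left=[] right=['U'] parent=O
Step 6 (set B): focus=B path=0 depth=1 children=['X', 'A'] left=[] right=['U'] parent=O

Answer: O(B(X(W(Y)) A(V)) U)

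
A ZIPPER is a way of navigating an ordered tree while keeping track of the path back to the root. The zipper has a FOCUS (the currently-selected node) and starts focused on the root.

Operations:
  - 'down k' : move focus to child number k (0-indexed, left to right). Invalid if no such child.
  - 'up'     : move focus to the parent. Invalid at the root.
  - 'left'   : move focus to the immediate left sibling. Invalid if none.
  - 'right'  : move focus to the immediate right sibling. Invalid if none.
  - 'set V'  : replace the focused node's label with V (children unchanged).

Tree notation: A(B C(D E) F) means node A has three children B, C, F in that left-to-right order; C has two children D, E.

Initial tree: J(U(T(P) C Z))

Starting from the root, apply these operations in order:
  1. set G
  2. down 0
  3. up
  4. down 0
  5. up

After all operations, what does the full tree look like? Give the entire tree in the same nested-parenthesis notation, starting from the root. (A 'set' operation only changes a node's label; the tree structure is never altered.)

Step 1 (set G): focus=G path=root depth=0 children=['U'] (at root)
Step 2 (down 0): focus=U path=0 depth=1 children=['T', 'C', 'Z'] left=[] right=[] parent=G
Step 3 (up): focus=G path=root depth=0 children=['U'] (at root)
Step 4 (down 0): focus=U path=0 depth=1 children=['T', 'C', 'Z'] left=[] right=[] parent=G
Step 5 (up): focus=G path=root depth=0 children=['U'] (at root)

Answer: G(U(T(P) C Z))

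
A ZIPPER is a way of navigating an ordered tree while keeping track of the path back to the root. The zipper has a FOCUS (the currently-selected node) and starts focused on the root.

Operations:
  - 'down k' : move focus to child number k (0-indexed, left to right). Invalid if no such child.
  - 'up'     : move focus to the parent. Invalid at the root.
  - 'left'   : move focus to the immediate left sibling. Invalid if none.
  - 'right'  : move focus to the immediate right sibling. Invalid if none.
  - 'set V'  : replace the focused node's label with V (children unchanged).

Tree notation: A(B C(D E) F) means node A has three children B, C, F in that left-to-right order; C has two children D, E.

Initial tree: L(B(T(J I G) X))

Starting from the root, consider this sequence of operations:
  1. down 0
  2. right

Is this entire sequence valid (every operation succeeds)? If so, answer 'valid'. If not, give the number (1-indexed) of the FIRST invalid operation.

Step 1 (down 0): focus=B path=0 depth=1 children=['T', 'X'] left=[] right=[] parent=L
Step 2 (right): INVALID

Answer: 2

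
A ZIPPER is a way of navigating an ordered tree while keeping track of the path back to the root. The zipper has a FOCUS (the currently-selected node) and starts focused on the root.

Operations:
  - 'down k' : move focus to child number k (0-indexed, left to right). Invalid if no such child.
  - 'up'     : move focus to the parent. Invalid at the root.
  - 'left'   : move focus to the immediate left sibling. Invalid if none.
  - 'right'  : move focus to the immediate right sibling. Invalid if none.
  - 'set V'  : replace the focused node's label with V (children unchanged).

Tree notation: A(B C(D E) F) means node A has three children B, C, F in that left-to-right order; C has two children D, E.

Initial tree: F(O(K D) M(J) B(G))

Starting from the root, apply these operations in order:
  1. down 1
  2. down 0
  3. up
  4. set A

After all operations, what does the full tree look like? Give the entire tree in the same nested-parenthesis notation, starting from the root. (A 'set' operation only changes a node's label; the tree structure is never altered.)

Answer: F(O(K D) A(J) B(G))

Derivation:
Step 1 (down 1): focus=M path=1 depth=1 children=['J'] left=['O'] right=['B'] parent=F
Step 2 (down 0): focus=J path=1/0 depth=2 children=[] left=[] right=[] parent=M
Step 3 (up): focus=M path=1 depth=1 children=['J'] left=['O'] right=['B'] parent=F
Step 4 (set A): focus=A path=1 depth=1 children=['J'] left=['O'] right=['B'] parent=F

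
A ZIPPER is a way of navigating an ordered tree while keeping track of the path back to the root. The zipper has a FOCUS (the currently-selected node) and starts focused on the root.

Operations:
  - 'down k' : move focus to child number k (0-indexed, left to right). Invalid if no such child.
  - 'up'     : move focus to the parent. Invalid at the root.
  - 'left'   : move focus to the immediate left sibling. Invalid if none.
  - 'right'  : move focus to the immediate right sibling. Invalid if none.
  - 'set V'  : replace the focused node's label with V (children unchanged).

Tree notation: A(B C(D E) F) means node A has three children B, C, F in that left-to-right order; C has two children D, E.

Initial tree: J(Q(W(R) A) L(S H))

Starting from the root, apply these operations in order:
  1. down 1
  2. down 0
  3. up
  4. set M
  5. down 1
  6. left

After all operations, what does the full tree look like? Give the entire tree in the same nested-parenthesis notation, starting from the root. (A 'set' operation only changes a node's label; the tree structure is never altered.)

Step 1 (down 1): focus=L path=1 depth=1 children=['S', 'H'] left=['Q'] right=[] parent=J
Step 2 (down 0): focus=S path=1/0 depth=2 children=[] left=[] right=['H'] parent=L
Step 3 (up): focus=L path=1 depth=1 children=['S', 'H'] left=['Q'] right=[] parent=J
Step 4 (set M): focus=M path=1 depth=1 children=['S', 'H'] left=['Q'] right=[] parent=J
Step 5 (down 1): focus=H path=1/1 depth=2 children=[] left=['S'] right=[] parent=M
Step 6 (left): focus=S path=1/0 depth=2 children=[] left=[] right=['H'] parent=M

Answer: J(Q(W(R) A) M(S H))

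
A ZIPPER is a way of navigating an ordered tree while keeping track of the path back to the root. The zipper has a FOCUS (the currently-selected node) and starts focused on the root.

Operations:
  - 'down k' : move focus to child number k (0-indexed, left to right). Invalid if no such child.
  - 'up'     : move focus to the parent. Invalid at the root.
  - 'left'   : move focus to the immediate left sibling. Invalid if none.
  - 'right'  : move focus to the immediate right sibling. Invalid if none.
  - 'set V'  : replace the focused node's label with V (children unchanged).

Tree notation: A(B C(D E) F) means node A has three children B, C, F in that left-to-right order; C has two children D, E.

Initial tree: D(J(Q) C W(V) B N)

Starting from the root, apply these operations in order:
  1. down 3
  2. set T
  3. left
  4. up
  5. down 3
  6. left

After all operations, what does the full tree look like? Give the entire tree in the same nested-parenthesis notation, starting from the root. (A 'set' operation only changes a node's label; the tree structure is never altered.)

Step 1 (down 3): focus=B path=3 depth=1 children=[] left=['J', 'C', 'W'] right=['N'] parent=D
Step 2 (set T): focus=T path=3 depth=1 children=[] left=['J', 'C', 'W'] right=['N'] parent=D
Step 3 (left): focus=W path=2 depth=1 children=['V'] left=['J', 'C'] right=['T', 'N'] parent=D
Step 4 (up): focus=D path=root depth=0 children=['J', 'C', 'W', 'T', 'N'] (at root)
Step 5 (down 3): focus=T path=3 depth=1 children=[] left=['J', 'C', 'W'] right=['N'] parent=D
Step 6 (left): focus=W path=2 depth=1 children=['V'] left=['J', 'C'] right=['T', 'N'] parent=D

Answer: D(J(Q) C W(V) T N)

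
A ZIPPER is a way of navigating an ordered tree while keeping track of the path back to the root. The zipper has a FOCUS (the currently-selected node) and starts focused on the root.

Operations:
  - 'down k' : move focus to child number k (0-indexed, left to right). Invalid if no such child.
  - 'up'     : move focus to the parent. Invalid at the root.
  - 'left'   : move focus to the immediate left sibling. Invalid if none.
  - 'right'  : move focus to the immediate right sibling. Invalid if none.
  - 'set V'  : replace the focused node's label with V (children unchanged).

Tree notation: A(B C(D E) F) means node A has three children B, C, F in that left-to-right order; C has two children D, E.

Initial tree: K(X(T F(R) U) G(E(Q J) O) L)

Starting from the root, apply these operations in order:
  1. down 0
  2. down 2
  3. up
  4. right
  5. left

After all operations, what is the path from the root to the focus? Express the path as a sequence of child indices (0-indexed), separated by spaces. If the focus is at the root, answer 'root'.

Step 1 (down 0): focus=X path=0 depth=1 children=['T', 'F', 'U'] left=[] right=['G', 'L'] parent=K
Step 2 (down 2): focus=U path=0/2 depth=2 children=[] left=['T', 'F'] right=[] parent=X
Step 3 (up): focus=X path=0 depth=1 children=['T', 'F', 'U'] left=[] right=['G', 'L'] parent=K
Step 4 (right): focus=G path=1 depth=1 children=['E', 'O'] left=['X'] right=['L'] parent=K
Step 5 (left): focus=X path=0 depth=1 children=['T', 'F', 'U'] left=[] right=['G', 'L'] parent=K

Answer: 0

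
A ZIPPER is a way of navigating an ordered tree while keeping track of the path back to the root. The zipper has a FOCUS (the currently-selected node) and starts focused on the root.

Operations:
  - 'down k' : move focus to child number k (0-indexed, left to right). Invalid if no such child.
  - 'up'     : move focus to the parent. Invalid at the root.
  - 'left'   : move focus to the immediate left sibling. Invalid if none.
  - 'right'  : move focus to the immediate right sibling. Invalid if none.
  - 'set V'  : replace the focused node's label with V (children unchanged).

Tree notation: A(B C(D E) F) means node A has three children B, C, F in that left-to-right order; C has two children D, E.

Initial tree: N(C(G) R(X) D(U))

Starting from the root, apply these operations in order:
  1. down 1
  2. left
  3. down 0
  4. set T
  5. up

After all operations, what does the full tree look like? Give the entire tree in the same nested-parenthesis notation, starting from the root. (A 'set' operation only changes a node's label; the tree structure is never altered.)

Step 1 (down 1): focus=R path=1 depth=1 children=['X'] left=['C'] right=['D'] parent=N
Step 2 (left): focus=C path=0 depth=1 children=['G'] left=[] right=['R', 'D'] parent=N
Step 3 (down 0): focus=G path=0/0 depth=2 children=[] left=[] right=[] parent=C
Step 4 (set T): focus=T path=0/0 depth=2 children=[] left=[] right=[] parent=C
Step 5 (up): focus=C path=0 depth=1 children=['T'] left=[] right=['R', 'D'] parent=N

Answer: N(C(T) R(X) D(U))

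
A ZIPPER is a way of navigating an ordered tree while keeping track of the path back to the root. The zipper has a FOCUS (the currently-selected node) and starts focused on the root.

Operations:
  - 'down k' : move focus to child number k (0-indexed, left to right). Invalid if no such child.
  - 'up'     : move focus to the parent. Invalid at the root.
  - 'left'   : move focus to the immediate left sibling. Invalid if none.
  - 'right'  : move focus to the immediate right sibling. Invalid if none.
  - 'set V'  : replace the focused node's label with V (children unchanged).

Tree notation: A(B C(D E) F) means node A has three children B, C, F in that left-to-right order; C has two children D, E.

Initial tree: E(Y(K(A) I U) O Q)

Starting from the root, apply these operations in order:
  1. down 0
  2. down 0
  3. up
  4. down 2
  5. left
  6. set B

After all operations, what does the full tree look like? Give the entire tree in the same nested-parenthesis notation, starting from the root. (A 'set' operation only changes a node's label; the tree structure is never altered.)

Answer: E(Y(K(A) B U) O Q)

Derivation:
Step 1 (down 0): focus=Y path=0 depth=1 children=['K', 'I', 'U'] left=[] right=['O', 'Q'] parent=E
Step 2 (down 0): focus=K path=0/0 depth=2 children=['A'] left=[] right=['I', 'U'] parent=Y
Step 3 (up): focus=Y path=0 depth=1 children=['K', 'I', 'U'] left=[] right=['O', 'Q'] parent=E
Step 4 (down 2): focus=U path=0/2 depth=2 children=[] left=['K', 'I'] right=[] parent=Y
Step 5 (left): focus=I path=0/1 depth=2 children=[] left=['K'] right=['U'] parent=Y
Step 6 (set B): focus=B path=0/1 depth=2 children=[] left=['K'] right=['U'] parent=Y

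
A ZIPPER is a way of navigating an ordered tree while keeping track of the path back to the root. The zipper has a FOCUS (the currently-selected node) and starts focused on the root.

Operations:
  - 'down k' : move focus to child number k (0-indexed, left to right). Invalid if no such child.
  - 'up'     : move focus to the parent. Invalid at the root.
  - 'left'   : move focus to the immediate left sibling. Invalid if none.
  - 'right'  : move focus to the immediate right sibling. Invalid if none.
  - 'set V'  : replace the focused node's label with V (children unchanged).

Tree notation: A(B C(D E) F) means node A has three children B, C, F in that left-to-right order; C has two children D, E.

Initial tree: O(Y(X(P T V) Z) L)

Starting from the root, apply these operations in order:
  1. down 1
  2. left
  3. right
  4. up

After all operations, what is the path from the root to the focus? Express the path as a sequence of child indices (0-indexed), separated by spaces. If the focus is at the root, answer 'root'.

Answer: root

Derivation:
Step 1 (down 1): focus=L path=1 depth=1 children=[] left=['Y'] right=[] parent=O
Step 2 (left): focus=Y path=0 depth=1 children=['X', 'Z'] left=[] right=['L'] parent=O
Step 3 (right): focus=L path=1 depth=1 children=[] left=['Y'] right=[] parent=O
Step 4 (up): focus=O path=root depth=0 children=['Y', 'L'] (at root)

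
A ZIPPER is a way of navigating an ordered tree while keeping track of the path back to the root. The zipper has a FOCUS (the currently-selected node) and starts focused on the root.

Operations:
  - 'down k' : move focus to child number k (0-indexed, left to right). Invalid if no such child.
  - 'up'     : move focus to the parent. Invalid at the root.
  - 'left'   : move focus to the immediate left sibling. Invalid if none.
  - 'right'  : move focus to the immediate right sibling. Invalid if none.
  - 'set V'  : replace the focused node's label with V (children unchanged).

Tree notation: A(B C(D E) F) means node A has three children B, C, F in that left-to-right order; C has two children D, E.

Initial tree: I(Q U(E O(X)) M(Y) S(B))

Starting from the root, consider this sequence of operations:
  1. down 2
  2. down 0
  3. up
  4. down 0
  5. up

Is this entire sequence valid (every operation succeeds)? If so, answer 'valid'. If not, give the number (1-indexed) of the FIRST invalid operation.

Step 1 (down 2): focus=M path=2 depth=1 children=['Y'] left=['Q', 'U'] right=['S'] parent=I
Step 2 (down 0): focus=Y path=2/0 depth=2 children=[] left=[] right=[] parent=M
Step 3 (up): focus=M path=2 depth=1 children=['Y'] left=['Q', 'U'] right=['S'] parent=I
Step 4 (down 0): focus=Y path=2/0 depth=2 children=[] left=[] right=[] parent=M
Step 5 (up): focus=M path=2 depth=1 children=['Y'] left=['Q', 'U'] right=['S'] parent=I

Answer: valid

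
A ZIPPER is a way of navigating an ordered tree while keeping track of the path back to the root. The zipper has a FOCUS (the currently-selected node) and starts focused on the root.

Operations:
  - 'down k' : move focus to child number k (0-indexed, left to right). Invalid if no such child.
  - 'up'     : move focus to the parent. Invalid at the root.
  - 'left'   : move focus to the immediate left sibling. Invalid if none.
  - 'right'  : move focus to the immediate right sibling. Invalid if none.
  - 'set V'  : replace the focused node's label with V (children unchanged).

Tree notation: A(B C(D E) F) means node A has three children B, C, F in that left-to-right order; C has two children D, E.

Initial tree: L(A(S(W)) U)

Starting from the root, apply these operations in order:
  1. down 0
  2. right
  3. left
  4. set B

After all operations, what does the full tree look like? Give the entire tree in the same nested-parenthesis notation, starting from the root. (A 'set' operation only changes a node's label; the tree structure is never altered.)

Answer: L(B(S(W)) U)

Derivation:
Step 1 (down 0): focus=A path=0 depth=1 children=['S'] left=[] right=['U'] parent=L
Step 2 (right): focus=U path=1 depth=1 children=[] left=['A'] right=[] parent=L
Step 3 (left): focus=A path=0 depth=1 children=['S'] left=[] right=['U'] parent=L
Step 4 (set B): focus=B path=0 depth=1 children=['S'] left=[] right=['U'] parent=L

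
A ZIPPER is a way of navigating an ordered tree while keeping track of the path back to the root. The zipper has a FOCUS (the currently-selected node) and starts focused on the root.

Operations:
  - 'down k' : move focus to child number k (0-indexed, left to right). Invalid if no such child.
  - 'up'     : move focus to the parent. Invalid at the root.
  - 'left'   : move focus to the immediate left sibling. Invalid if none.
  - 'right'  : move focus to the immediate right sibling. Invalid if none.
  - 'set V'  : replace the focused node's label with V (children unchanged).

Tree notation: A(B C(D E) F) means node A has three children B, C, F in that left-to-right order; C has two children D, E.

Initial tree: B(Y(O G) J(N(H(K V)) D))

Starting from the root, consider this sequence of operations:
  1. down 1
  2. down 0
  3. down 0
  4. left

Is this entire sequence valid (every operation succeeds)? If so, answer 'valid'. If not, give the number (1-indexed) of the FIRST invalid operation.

Answer: 4

Derivation:
Step 1 (down 1): focus=J path=1 depth=1 children=['N', 'D'] left=['Y'] right=[] parent=B
Step 2 (down 0): focus=N path=1/0 depth=2 children=['H'] left=[] right=['D'] parent=J
Step 3 (down 0): focus=H path=1/0/0 depth=3 children=['K', 'V'] left=[] right=[] parent=N
Step 4 (left): INVALID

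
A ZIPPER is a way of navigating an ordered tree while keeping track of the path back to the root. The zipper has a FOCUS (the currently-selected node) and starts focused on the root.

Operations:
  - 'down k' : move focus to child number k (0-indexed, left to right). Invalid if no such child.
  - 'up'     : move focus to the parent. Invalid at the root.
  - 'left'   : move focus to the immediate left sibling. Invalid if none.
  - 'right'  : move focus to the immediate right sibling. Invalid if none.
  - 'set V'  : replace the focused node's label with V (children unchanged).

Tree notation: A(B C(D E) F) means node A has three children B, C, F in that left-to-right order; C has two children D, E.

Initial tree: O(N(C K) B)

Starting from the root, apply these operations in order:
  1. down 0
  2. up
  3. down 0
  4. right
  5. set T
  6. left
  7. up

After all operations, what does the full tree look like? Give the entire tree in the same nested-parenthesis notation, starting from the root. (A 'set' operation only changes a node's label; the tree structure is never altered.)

Step 1 (down 0): focus=N path=0 depth=1 children=['C', 'K'] left=[] right=['B'] parent=O
Step 2 (up): focus=O path=root depth=0 children=['N', 'B'] (at root)
Step 3 (down 0): focus=N path=0 depth=1 children=['C', 'K'] left=[] right=['B'] parent=O
Step 4 (right): focus=B path=1 depth=1 children=[] left=['N'] right=[] parent=O
Step 5 (set T): focus=T path=1 depth=1 children=[] left=['N'] right=[] parent=O
Step 6 (left): focus=N path=0 depth=1 children=['C', 'K'] left=[] right=['T'] parent=O
Step 7 (up): focus=O path=root depth=0 children=['N', 'T'] (at root)

Answer: O(N(C K) T)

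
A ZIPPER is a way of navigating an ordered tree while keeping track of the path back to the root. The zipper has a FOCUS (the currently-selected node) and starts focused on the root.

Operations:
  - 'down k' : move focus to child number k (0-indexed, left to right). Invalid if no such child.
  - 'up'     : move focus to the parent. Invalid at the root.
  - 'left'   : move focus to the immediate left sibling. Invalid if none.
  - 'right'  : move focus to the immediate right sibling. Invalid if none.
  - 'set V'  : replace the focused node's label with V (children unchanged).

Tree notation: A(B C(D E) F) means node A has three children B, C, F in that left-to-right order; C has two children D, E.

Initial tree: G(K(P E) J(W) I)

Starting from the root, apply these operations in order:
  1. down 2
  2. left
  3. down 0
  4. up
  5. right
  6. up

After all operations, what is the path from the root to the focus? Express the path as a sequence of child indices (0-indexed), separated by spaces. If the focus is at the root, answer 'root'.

Answer: root

Derivation:
Step 1 (down 2): focus=I path=2 depth=1 children=[] left=['K', 'J'] right=[] parent=G
Step 2 (left): focus=J path=1 depth=1 children=['W'] left=['K'] right=['I'] parent=G
Step 3 (down 0): focus=W path=1/0 depth=2 children=[] left=[] right=[] parent=J
Step 4 (up): focus=J path=1 depth=1 children=['W'] left=['K'] right=['I'] parent=G
Step 5 (right): focus=I path=2 depth=1 children=[] left=['K', 'J'] right=[] parent=G
Step 6 (up): focus=G path=root depth=0 children=['K', 'J', 'I'] (at root)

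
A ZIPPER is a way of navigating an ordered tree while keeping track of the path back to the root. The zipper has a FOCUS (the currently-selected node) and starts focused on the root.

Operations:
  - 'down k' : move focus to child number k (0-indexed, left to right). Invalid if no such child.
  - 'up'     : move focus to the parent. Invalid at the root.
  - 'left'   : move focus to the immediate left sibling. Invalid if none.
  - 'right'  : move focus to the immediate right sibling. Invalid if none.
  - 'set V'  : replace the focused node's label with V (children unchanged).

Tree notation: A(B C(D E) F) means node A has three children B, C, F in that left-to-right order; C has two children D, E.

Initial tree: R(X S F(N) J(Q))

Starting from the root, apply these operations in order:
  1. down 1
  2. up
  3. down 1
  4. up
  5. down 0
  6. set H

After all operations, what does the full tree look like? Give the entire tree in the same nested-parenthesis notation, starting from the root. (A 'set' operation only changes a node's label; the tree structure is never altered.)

Answer: R(H S F(N) J(Q))

Derivation:
Step 1 (down 1): focus=S path=1 depth=1 children=[] left=['X'] right=['F', 'J'] parent=R
Step 2 (up): focus=R path=root depth=0 children=['X', 'S', 'F', 'J'] (at root)
Step 3 (down 1): focus=S path=1 depth=1 children=[] left=['X'] right=['F', 'J'] parent=R
Step 4 (up): focus=R path=root depth=0 children=['X', 'S', 'F', 'J'] (at root)
Step 5 (down 0): focus=X path=0 depth=1 children=[] left=[] right=['S', 'F', 'J'] parent=R
Step 6 (set H): focus=H path=0 depth=1 children=[] left=[] right=['S', 'F', 'J'] parent=R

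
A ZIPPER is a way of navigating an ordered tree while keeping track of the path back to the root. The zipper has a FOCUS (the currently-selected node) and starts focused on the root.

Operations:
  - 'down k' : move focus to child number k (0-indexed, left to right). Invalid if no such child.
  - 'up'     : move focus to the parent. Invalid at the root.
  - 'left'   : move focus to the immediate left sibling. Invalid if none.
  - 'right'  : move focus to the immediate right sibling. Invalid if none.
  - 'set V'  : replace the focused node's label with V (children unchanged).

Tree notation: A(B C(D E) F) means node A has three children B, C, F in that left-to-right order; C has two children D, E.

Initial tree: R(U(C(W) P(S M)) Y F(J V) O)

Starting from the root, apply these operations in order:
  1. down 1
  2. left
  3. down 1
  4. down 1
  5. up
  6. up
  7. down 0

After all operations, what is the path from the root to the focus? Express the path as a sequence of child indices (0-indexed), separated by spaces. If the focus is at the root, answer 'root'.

Step 1 (down 1): focus=Y path=1 depth=1 children=[] left=['U'] right=['F', 'O'] parent=R
Step 2 (left): focus=U path=0 depth=1 children=['C', 'P'] left=[] right=['Y', 'F', 'O'] parent=R
Step 3 (down 1): focus=P path=0/1 depth=2 children=['S', 'M'] left=['C'] right=[] parent=U
Step 4 (down 1): focus=M path=0/1/1 depth=3 children=[] left=['S'] right=[] parent=P
Step 5 (up): focus=P path=0/1 depth=2 children=['S', 'M'] left=['C'] right=[] parent=U
Step 6 (up): focus=U path=0 depth=1 children=['C', 'P'] left=[] right=['Y', 'F', 'O'] parent=R
Step 7 (down 0): focus=C path=0/0 depth=2 children=['W'] left=[] right=['P'] parent=U

Answer: 0 0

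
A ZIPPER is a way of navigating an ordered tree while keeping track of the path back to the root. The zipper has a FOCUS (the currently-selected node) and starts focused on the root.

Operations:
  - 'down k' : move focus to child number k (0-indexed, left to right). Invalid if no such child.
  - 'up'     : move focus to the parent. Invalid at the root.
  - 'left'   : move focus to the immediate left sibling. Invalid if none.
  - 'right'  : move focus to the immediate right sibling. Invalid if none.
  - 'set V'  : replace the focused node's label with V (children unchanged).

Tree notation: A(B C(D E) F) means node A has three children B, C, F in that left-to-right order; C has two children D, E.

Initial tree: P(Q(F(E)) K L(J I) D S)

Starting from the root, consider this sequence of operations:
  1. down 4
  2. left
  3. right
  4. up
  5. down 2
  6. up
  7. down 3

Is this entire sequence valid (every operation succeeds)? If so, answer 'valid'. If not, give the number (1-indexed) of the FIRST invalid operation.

Step 1 (down 4): focus=S path=4 depth=1 children=[] left=['Q', 'K', 'L', 'D'] right=[] parent=P
Step 2 (left): focus=D path=3 depth=1 children=[] left=['Q', 'K', 'L'] right=['S'] parent=P
Step 3 (right): focus=S path=4 depth=1 children=[] left=['Q', 'K', 'L', 'D'] right=[] parent=P
Step 4 (up): focus=P path=root depth=0 children=['Q', 'K', 'L', 'D', 'S'] (at root)
Step 5 (down 2): focus=L path=2 depth=1 children=['J', 'I'] left=['Q', 'K'] right=['D', 'S'] parent=P
Step 6 (up): focus=P path=root depth=0 children=['Q', 'K', 'L', 'D', 'S'] (at root)
Step 7 (down 3): focus=D path=3 depth=1 children=[] left=['Q', 'K', 'L'] right=['S'] parent=P

Answer: valid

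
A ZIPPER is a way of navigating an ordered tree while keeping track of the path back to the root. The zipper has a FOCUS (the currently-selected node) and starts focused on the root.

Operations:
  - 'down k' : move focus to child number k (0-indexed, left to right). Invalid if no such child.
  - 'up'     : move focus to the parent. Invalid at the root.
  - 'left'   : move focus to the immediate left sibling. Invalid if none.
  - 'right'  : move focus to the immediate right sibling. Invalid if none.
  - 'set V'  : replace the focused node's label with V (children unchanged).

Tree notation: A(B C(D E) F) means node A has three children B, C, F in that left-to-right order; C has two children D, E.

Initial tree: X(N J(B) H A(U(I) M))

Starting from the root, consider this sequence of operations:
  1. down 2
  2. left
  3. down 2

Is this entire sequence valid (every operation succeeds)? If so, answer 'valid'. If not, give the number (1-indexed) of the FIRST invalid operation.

Answer: 3

Derivation:
Step 1 (down 2): focus=H path=2 depth=1 children=[] left=['N', 'J'] right=['A'] parent=X
Step 2 (left): focus=J path=1 depth=1 children=['B'] left=['N'] right=['H', 'A'] parent=X
Step 3 (down 2): INVALID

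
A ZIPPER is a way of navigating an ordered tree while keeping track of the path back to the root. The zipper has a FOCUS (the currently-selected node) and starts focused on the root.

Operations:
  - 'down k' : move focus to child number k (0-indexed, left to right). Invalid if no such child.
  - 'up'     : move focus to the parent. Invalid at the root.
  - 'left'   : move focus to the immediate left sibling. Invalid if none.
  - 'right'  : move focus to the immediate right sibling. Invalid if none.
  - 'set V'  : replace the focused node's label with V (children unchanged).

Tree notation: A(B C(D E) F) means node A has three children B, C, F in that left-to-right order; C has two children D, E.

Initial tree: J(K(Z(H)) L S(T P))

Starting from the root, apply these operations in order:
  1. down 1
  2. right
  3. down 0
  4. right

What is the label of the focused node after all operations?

Answer: P

Derivation:
Step 1 (down 1): focus=L path=1 depth=1 children=[] left=['K'] right=['S'] parent=J
Step 2 (right): focus=S path=2 depth=1 children=['T', 'P'] left=['K', 'L'] right=[] parent=J
Step 3 (down 0): focus=T path=2/0 depth=2 children=[] left=[] right=['P'] parent=S
Step 4 (right): focus=P path=2/1 depth=2 children=[] left=['T'] right=[] parent=S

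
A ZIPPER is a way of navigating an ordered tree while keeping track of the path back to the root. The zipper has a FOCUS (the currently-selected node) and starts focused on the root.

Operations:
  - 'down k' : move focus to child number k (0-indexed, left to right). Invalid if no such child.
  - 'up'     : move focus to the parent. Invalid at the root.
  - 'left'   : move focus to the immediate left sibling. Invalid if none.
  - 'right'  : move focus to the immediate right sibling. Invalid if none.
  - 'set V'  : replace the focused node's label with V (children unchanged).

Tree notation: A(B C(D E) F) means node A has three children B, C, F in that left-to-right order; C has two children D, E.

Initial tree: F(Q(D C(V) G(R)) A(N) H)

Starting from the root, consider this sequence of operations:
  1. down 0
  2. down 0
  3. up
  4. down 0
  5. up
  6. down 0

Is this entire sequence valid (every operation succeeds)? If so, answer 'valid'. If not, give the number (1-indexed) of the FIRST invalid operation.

Answer: valid

Derivation:
Step 1 (down 0): focus=Q path=0 depth=1 children=['D', 'C', 'G'] left=[] right=['A', 'H'] parent=F
Step 2 (down 0): focus=D path=0/0 depth=2 children=[] left=[] right=['C', 'G'] parent=Q
Step 3 (up): focus=Q path=0 depth=1 children=['D', 'C', 'G'] left=[] right=['A', 'H'] parent=F
Step 4 (down 0): focus=D path=0/0 depth=2 children=[] left=[] right=['C', 'G'] parent=Q
Step 5 (up): focus=Q path=0 depth=1 children=['D', 'C', 'G'] left=[] right=['A', 'H'] parent=F
Step 6 (down 0): focus=D path=0/0 depth=2 children=[] left=[] right=['C', 'G'] parent=Q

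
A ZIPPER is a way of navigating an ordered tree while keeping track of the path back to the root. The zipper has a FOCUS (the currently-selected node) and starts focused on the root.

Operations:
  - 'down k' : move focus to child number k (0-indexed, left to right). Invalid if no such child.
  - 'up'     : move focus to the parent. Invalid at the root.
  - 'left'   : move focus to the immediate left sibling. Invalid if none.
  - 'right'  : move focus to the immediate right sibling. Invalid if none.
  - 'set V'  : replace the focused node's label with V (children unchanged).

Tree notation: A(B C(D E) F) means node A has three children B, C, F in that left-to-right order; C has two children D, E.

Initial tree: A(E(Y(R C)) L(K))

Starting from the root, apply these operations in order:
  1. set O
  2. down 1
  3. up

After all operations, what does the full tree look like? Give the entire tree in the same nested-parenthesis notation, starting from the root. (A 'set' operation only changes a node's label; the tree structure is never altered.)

Step 1 (set O): focus=O path=root depth=0 children=['E', 'L'] (at root)
Step 2 (down 1): focus=L path=1 depth=1 children=['K'] left=['E'] right=[] parent=O
Step 3 (up): focus=O path=root depth=0 children=['E', 'L'] (at root)

Answer: O(E(Y(R C)) L(K))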